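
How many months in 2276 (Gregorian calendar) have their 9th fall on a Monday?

1

Check the 9th of each month of 2276: Jan 9: Sun, Feb 9: Wed, Mar 9: Thu, Apr 9: Sun, May 9: Tue, Jun 9: Fri, Jul 9: Sun, Aug 9: Wed, Sep 9: Sat, Oct 9: Mon, Nov 9: Thu, Dec 9: Sat.
Monday occurs in October — 1 month.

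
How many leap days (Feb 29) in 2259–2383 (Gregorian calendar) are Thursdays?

4

Leap years in 2259–2383: 30 of them.
Feb 29 weekday advances by 5 (mod 7) from one leap year to the next four years later (or differs when a century non-leap intervenes).
Leap-day weekdays: 2260:Wed 2264:Mon 2268:Sat 2272:Thu✓ 2276:Tue 2280:Sun 2284:Fri 2288:Wed 2292:Mon 2296:Sat 2304:Mon 2308:Sat 2312:Thu✓ …(4 more)… 2332:Mon 2336:Sat 2340:Thu✓ 2344:Tue 2348:Sun 2352:Fri 2356:Wed 2360:Mon 2364:Sat 2368:Thu✓ 2372:Tue 2376:Sun 2380:Fri
Thursday: 2272, 2312, 2340, 2368 → 4.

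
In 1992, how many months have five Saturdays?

A month of length L has five Saturdays iff its first Saturday is on day ≤ L−28 (so day 1–3 in a 31-day month, 1–2 in a 30-day month, day 1 in a leap February).
Checking each month of 1992: Jan starts Wed (31d); Feb starts Sat (29d) ✓; Mar starts Sun (31d); Apr starts Wed (30d); May starts Fri (31d) ✓; Jun starts Mon (30d); Jul starts Wed (31d); Aug starts Sat (31d) ✓; Sep starts Tue (30d); Oct starts Thu (31d) ✓; Nov starts Sun (30d); Dec starts Tue (31d).
Five-Saturday months: February, May, August, October → 4.

4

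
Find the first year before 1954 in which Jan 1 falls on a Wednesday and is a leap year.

Jan 1 advances by 2 weekdays after a leap year and by 1 after a common year.
1954: Jan 1 is Friday.
1953: Thursday
1952: Tuesday (leap)
1951: Monday
1950: Sunday
1949: Saturday
1948: Thursday (leap)
1947: Wednesday
1946: Tuesday
1945: Monday
1944: Saturday (leap)
1943: Friday
1942: Thursday
1941: Wednesday
1940: Monday (leap)
1939: Sunday
1938: Saturday
1937: Friday
1936: Wednesday (leap)
1936 begins on a Wednesday and is a leap year.

1936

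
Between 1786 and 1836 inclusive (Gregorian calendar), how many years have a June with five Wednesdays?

June has 30 days; it has five Wednesdays when Wednesday falls among the first (month-length − 28) days — i.e. when June 1 is one of Wednesday/Tuesday.
June 1 by year: 1786:Thu 1787:Fri 1788:Sun 1789:Mon 1790:Tue✓ 1791:Wed✓ 1792:Fri 1793:Sat 1794:Sun 1795:Mon 1796:Wed✓ 1797:Thu 1798:Fri 1799:Sat 1800:Sun …(21 more)… 1822:Sat 1823:Sun 1824:Tue✓ 1825:Wed✓ 1826:Thu 1827:Fri 1828:Sun 1829:Mon 1830:Tue✓ 1831:Wed✓ 1832:Fri 1833:Sat 1834:Sun 1835:Mon 1836:Wed✓
Years with five Wednesdays: 1790, 1791, 1796, 1802, 1803, 1808, 1813, 1814, 1819, 1824, 1825, 1830, 1831, 1836 → 14.

14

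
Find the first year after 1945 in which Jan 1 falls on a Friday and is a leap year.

1960

Jan 1 advances by 2 weekdays after a leap year and by 1 after a common year.
1945: Jan 1 is Monday.
1946: Tuesday
1947: Wednesday
1948: Thursday (leap)
1949: Saturday
1950: Sunday
1951: Monday
1952: Tuesday (leap)
1953: Thursday
1954: Friday
1955: Saturday
1956: Sunday (leap)
1957: Tuesday
1958: Wednesday
1959: Thursday
1960: Friday (leap)
1960 begins on a Friday and is a leap year.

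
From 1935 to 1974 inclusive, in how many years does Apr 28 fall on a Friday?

6

Track Apr 28's weekday year by year (advancing +1, or +2 across a Feb 29):
  1935: Sun  1936: Tue (+2)  1937: Wed (+1)  1938: Thu (+1)  1939: Fri (+1) ✓
  1940: Sun (+2)  1941: Mon (+1)  1942: Tue (+1)  1943: Wed (+1)  1944: Fri (+2) ✓
  1945: Sat (+1)  1946: Sun (+1)  1947: Mon (+1)  1948: Wed (+2)  … (12 more years) …
  1961: Fri (+1) ✓  1962: Sat (+1)  1963: Sun (+1)  1964: Tue (+2)  1965: Wed (+1)
  1966: Thu (+1)  1967: Fri (+1) ✓  1968: Sun (+2)  1969: Mon (+1)  1970: Tue (+1)
  1971: Wed (+1)  1972: Fri (+2) ✓  1973: Sat (+1)  1974: Sun (+1)
Friday years: 1939, 1944, 1950, 1961, 1967, 1972 — 6 in total.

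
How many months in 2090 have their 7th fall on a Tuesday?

3

Check the 7th of each month of 2090: Jan 7: Sat, Feb 7: Tue, Mar 7: Tue, Apr 7: Fri, May 7: Sun, Jun 7: Wed, Jul 7: Fri, Aug 7: Mon, Sep 7: Thu, Oct 7: Sat, Nov 7: Tue, Dec 7: Thu.
Tuesday occurs in February, March, November — 3 months.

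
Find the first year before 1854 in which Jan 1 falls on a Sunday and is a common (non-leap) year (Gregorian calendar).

1843

Jan 1 advances by 2 weekdays after a leap year and by 1 after a common year.
1854: Jan 1 is Sunday.
1853: Saturday
1852: Thursday (leap)
1851: Wednesday
1850: Tuesday
1849: Monday
1848: Saturday (leap)
1847: Friday
1846: Thursday
1845: Wednesday
1844: Monday (leap)
1843: Sunday
1843 begins on a Sunday and is a common year.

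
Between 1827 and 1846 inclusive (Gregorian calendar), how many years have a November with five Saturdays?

November has 30 days; it has five Saturdays when Saturday falls among the first (month-length − 28) days — i.e. when November 1 is one of Saturday/Friday.
November 1 by year: 1827:Thu 1828:Sat✓ 1829:Sun 1830:Mon 1831:Tue 1832:Thu 1833:Fri✓ 1834:Sat✓ 1835:Sun 1836:Tue 1837:Wed 1838:Thu 1839:Fri✓ 1840:Sun 1841:Mon 1842:Tue 1843:Wed 1844:Fri✓ 1845:Sat✓ 1846:Sun
Years with five Saturdays: 1828, 1833, 1834, 1839, 1844, 1845 → 6.

6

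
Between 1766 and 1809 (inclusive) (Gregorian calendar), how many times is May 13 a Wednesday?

7

Track May 13's weekday year by year (advancing +1, or +2 across a Feb 29):
  1766: Tue  1767: Wed (+1) ✓  1768: Fri (+2)  1769: Sat (+1)  1770: Sun (+1)
  1771: Mon (+1)  1772: Wed (+2) ✓  1773: Thu (+1)  1774: Fri (+1)  1775: Sat (+1)
  1776: Mon (+2)  1777: Tue (+1)  1778: Wed (+1) ✓  1779: Thu (+1)  … (16 more years) …
  1796: Fri (+2)  1797: Sat (+1)  1798: Sun (+1)  1799: Mon (+1)  1800: Tue (+1)
  1801: Wed (+1) ✓  1802: Thu (+1)  1803: Fri (+1)  1804: Sun (+2)  1805: Mon (+1)
  1806: Tue (+1)  1807: Wed (+1) ✓  1808: Fri (+2)  1809: Sat (+1)
Wednesday years: 1767, 1772, 1778, 1789, 1795, 1801, 1807 — 7 in total.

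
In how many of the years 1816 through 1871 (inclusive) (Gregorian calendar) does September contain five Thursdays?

September has 30 days; it has five Thursdays when Thursday falls among the first (month-length − 28) days — i.e. when September 1 is one of Thursday/Wednesday.
September 1 by year: 1816:Sun 1817:Mon 1818:Tue 1819:Wed✓ 1820:Fri 1821:Sat 1822:Sun 1823:Mon 1824:Wed✓ 1825:Thu✓ 1826:Fri 1827:Sat 1828:Mon 1829:Tue 1830:Wed✓ …(26 more)… 1857:Tue 1858:Wed✓ 1859:Thu✓ 1860:Sat 1861:Sun 1862:Mon 1863:Tue 1864:Thu✓ 1865:Fri 1866:Sat 1867:Sun 1868:Tue 1869:Wed✓ 1870:Thu✓ 1871:Fri
Years with five Thursdays: 1819, 1824, 1825, 1830, 1831, 1836, 1841, 1842, 1847, 1852, 1853, 1858, 1859, 1864, 1869, 1870 → 16.

16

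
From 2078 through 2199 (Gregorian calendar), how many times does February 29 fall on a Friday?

Leap years in 2078–2199: 29 of them.
Feb 29 weekday advances by 5 (mod 7) from one leap year to the next four years later (or differs when a century non-leap intervenes).
Leap-day weekdays: 2080:Thu 2084:Tue 2088:Sun 2092:Fri✓ 2096:Wed 2104:Fri✓ 2108:Wed 2112:Mon 2116:Sat 2120:Thu 2124:Tue 2128:Sun 2132:Fri✓ …(3 more)… 2148:Thu 2152:Tue 2156:Sun 2160:Fri✓ 2164:Wed 2168:Mon 2172:Sat 2176:Thu 2180:Tue 2184:Sun 2188:Fri✓ 2192:Wed 2196:Mon
Friday: 2092, 2104, 2132, 2160, 2188 → 5.

5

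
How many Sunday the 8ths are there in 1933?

2

Check the 8th of each month of 1933: Jan 8: Sun, Feb 8: Wed, Mar 8: Wed, Apr 8: Sat, May 8: Mon, Jun 8: Thu, Jul 8: Sat, Aug 8: Tue, Sep 8: Fri, Oct 8: Sun, Nov 8: Wed, Dec 8: Fri.
Sunday occurs in January, October — 2 months.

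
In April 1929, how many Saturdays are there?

4

April 1929 has 30 days and begins on Monday.
The first Saturday is April 6.
Saturdays fall on 6, 13, 20, 27 — that's 4.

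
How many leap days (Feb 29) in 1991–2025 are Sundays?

1

Leap years in 1991–2025: 9 of them.
Feb 29 weekday advances by 5 (mod 7) from one leap year to the next four years later (or differs when a century non-leap intervenes).
Leap-day weekdays: 1992:Sat 1996:Thu 2000:Tue 2004:Sun✓ 2008:Fri 2012:Wed 2016:Mon 2020:Sat 2024:Thu
Sunday: 2004 → 1.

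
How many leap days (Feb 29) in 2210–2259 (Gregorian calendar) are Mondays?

Leap years in 2210–2259: 12 of them.
Feb 29 weekday advances by 5 (mod 7) from one leap year to the next four years later (or differs when a century non-leap intervenes).
Leap-day weekdays: 2212:Sat 2216:Thu 2220:Tue 2224:Sun 2228:Fri 2232:Wed 2236:Mon✓ 2240:Sat 2244:Thu 2248:Tue 2252:Sun 2256:Fri
Monday: 2236 → 1.

1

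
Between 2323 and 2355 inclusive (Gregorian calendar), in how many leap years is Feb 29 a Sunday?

Leap years in 2323–2355: 8 of them.
Feb 29 weekday advances by 5 (mod 7) from one leap year to the next four years later (or differs when a century non-leap intervenes).
Leap-day weekdays: 2324:Fri 2328:Wed 2332:Mon 2336:Sat 2340:Thu 2344:Tue 2348:Sun✓ 2352:Fri
Sunday: 2348 → 1.

1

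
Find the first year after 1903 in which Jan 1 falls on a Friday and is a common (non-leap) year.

Jan 1 advances by 2 weekdays after a leap year and by 1 after a common year.
1903: Jan 1 is Thursday.
1904: Friday (leap)
1905: Sunday
1906: Monday
1907: Tuesday
1908: Wednesday (leap)
1909: Friday
1909 begins on a Friday and is a common year.

1909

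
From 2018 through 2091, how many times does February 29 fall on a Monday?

2

Leap years in 2018–2091: 18 of them.
Feb 29 weekday advances by 5 (mod 7) from one leap year to the next four years later (or differs when a century non-leap intervenes).
Leap-day weekdays: 2020:Sat 2024:Thu 2028:Tue 2032:Sun 2036:Fri 2040:Wed 2044:Mon✓ 2048:Sat 2052:Thu 2056:Tue 2060:Sun 2064:Fri 2068:Wed 2072:Mon✓ 2076:Sat 2080:Thu 2084:Tue 2088:Sun
Monday: 2044, 2072 → 2.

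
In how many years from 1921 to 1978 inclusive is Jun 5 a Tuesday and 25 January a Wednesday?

2

Check each year's weekday for Jun 5 and 25 January:
  1921: Sun/Tue  1922: Mon/Wed  1923: Tue/Thu  1924: Thu/Fri  1925: Fri/Sun  1926: Sat/Mon  1927: Sun/Tue  1928: Tue/Wed ✓  1929: Wed/Fri  1930: Thu/Sat  1931: Fri/Sun  1932: Sun/Mon  1933: Mon/Wed  1934: Tue/Thu  …(30 more)…  1965: Sat/Mon  1966: Sun/Tue  1967: Mon/Wed  1968: Wed/Thu  1969: Thu/Sat  1970: Fri/Sun  1971: Sat/Mon  1972: Mon/Tue  1973: Tue/Thu  1974: Wed/Fri  1975: Thu/Sat  1976: Sat/Sun  1977: Sun/Tue  1978: Mon/Wed
Both conditions hold in: 1928, 1956 — 2.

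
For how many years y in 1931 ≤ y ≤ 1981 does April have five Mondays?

14

April has 30 days; it has five Mondays when Monday falls among the first (month-length − 28) days — i.e. when April 1 is one of Monday/Sunday.
April 1 by year: 1931:Wed 1932:Fri 1933:Sat 1934:Sun✓ 1935:Mon✓ 1936:Wed 1937:Thu 1938:Fri 1939:Sat 1940:Mon✓ 1941:Tue 1942:Wed 1943:Thu 1944:Sat 1945:Sun✓ …(21 more)… 1967:Sat 1968:Mon✓ 1969:Tue 1970:Wed 1971:Thu 1972:Sat 1973:Sun✓ 1974:Mon✓ 1975:Tue 1976:Thu 1977:Fri 1978:Sat 1979:Sun✓ 1980:Tue 1981:Wed
Years with five Mondays: 1934, 1935, 1940, 1945, 1946, 1951, 1956, 1957, 1962, 1963, 1968, 1973, 1974, 1979 → 14.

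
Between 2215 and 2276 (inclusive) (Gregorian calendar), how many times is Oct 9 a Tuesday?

8

Track Oct 9's weekday year by year (advancing +1, or +2 across a Feb 29):
  2215: Mon  2216: Wed (+2)  2217: Thu (+1)  2218: Fri (+1)  2219: Sat (+1)
  2220: Mon (+2)  2221: Tue (+1) ✓  2222: Wed (+1)  2223: Thu (+1)  2224: Sat (+2)
  2225: Sun (+1)  2226: Mon (+1)  2227: Tue (+1) ✓  2228: Thu (+2)  … (34 more years) …
  2263: Fri (+1)  2264: Sun (+2)  2265: Mon (+1)  2266: Tue (+1) ✓  2267: Wed (+1)
  2268: Fri (+2)  2269: Sat (+1)  2270: Sun (+1)  2271: Mon (+1)  2272: Wed (+2)
  2273: Thu (+1)  2274: Fri (+1)  2275: Sat (+1)  2276: Mon (+2)
Tuesday years: 2221, 2227, 2232, 2238, 2249, 2255, 2260, 2266 — 8 in total.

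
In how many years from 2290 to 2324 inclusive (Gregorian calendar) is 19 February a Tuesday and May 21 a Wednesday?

Check each year's weekday for 19 February and May 21:
  2290: Wed/Wed  2291: Thu/Thu  2292: Fri/Sat  2293: Sun/Sun  2294: Mon/Mon  2295: Tue/Tue  2296: Wed/Thu  2297: Fri/Fri  2298: Sat/Sat  2299: Sun/Sun  2300: Mon/Mon  2301: Tue/Tue  2302: Wed/Wed  2303: Thu/Thu  …(7 more)…  2311: Sun/Sun  2312: Mon/Tue  2313: Wed/Wed  2314: Thu/Thu  2315: Fri/Fri  2316: Sat/Sun  2317: Mon/Mon  2318: Tue/Tue  2319: Wed/Wed  2320: Thu/Fri  2321: Sat/Sat  2322: Sun/Sun  2323: Mon/Mon  2324: Tue/Wed ✓
Both conditions hold in: 2324 — 1.

1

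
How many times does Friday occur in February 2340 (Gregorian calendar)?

4

February 2340 has 29 days and begins on Thursday.
The first Friday is February 2.
Fridays fall on 2, 9, 16, 23 — that's 4.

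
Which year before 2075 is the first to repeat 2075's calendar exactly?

2069

Two years share a calendar iff Jan 1 falls on the same weekday and both are leap or both are common. 2075: Jan 1 is Tuesday, common year.
2074: Jan 1 Monday, common
2073: Jan 1 Sunday, common
2072: Jan 1 Friday, leap
2071: Jan 1 Thursday, common
2070: Jan 1 Wednesday, common
2069: Jan 1 Tuesday, common
2069 matches on both conditions.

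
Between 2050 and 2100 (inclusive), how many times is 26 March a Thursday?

Track 26 March's weekday year by year (advancing +1, or +2 across a Feb 29):
  2050: Sat  2051: Sun (+1)  2052: Tue (+2)  2053: Wed (+1)  2054: Thu (+1) ✓
  2055: Fri (+1)  2056: Sun (+2)  2057: Mon (+1)  2058: Tue (+1)  2059: Wed (+1)
  2060: Fri (+2)  2061: Sat (+1)  2062: Sun (+1)  2063: Mon (+1)  … (23 more years) …
  2087: Wed (+1)  2088: Fri (+2)  2089: Sat (+1)  2090: Sun (+1)  2091: Mon (+1)
  2092: Wed (+2)  2093: Thu (+1) ✓  2094: Fri (+1)  2095: Sat (+1)  2096: Mon (+2)
  2097: Tue (+1)  2098: Wed (+1)  2099: Thu (+1) ✓  2100: Fri (+1)
Thursday years: 2054, 2065, 2071, 2076, 2082, 2093, 2099 — 7 in total.

7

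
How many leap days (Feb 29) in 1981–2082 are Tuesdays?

Leap years in 1981–2082: 25 of them.
Feb 29 weekday advances by 5 (mod 7) from one leap year to the next four years later (or differs when a century non-leap intervenes).
Leap-day weekdays: 1984:Wed 1988:Mon 1992:Sat 1996:Thu 2000:Tue✓ 2004:Sun 2008:Fri 2012:Wed 2016:Mon 2020:Sat 2024:Thu 2028:Tue✓ 2032:Sun 2036:Fri 2040:Wed 2044:Mon 2048:Sat 2052:Thu 2056:Tue✓ 2060:Sun 2064:Fri 2068:Wed 2072:Mon 2076:Sat 2080:Thu
Tuesday: 2000, 2028, 2056 → 3.

3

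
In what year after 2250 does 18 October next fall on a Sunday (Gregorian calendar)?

From one year to the next, a fixed date's weekday advances by 1, or by 2 when a Feb 29 lies between the two dates.
2250: October 18 is Friday.
2251: Saturday (+1)
2252: Monday (+2)
2253: Tuesday (+1)
2254: Wednesday (+1)
2255: Thursday (+1)
2256: Saturday (+2)
2257: Sunday (+1)
18 October falls on a Sunday in 2257.

2257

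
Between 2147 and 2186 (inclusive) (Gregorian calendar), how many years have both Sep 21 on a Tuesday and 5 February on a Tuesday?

0

Check each year's weekday for Sep 21 and 5 February:
  2147: Thu/Sun  2148: Sat/Mon  2149: Sun/Wed  2150: Mon/Thu  2151: Tue/Fri  2152: Thu/Sat  2153: Fri/Mon  2154: Sat/Tue  2155: Sun/Wed  2156: Tue/Thu  2157: Wed/Sat  2158: Thu/Sun  2159: Fri/Mon  2160: Sun/Tue  …(12 more)…  2173: Tue/Fri  2174: Wed/Sat  2175: Thu/Sun  2176: Sat/Mon  2177: Sun/Wed  2178: Mon/Thu  2179: Tue/Fri  2180: Thu/Sat  2181: Fri/Mon  2182: Sat/Tue  2183: Sun/Wed  2184: Tue/Thu  2185: Wed/Sat  2186: Thu/Sun
Both conditions hold in: no year — 0.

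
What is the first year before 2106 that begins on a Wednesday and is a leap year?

2076

Jan 1 advances by 2 weekdays after a leap year and by 1 after a common year.
2106: Jan 1 is Friday.
2105: Thursday
2104: Tuesday (leap)
2103: Monday
2102: Sunday
2101: Saturday
2100: Friday
2099: Thursday
2098: Wednesday
2097: Tuesday
2096: Sunday (leap)
2095: Saturday
2094: Friday
2093: Thursday
2092: Tuesday (leap)
2091: Monday
2090: Sunday
2089: Saturday
2088: Thursday (leap)
2087: Wednesday
2086: Tuesday
2085: Monday
2084: Saturday (leap)
2083: Friday
2082: Thursday
2081: Wednesday
2080: Monday (leap)
2079: Sunday
2078: Saturday
2077: Friday
2076: Wednesday (leap)
2076 begins on a Wednesday and is a leap year.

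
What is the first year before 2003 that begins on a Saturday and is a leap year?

2000

Jan 1 advances by 2 weekdays after a leap year and by 1 after a common year.
2003: Jan 1 is Wednesday.
2002: Tuesday
2001: Monday
2000: Saturday (leap)
2000 begins on a Saturday and is a leap year.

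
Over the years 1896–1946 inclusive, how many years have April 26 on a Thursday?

Track April 26's weekday year by year (advancing +1, or +2 across a Feb 29):
  1896: Sun  1897: Mon (+1)  1898: Tue (+1)  1899: Wed (+1)  1900: Thu (+1) ✓
  1901: Fri (+1)  1902: Sat (+1)  1903: Sun (+1)  1904: Tue (+2)  1905: Wed (+1)
  1906: Thu (+1) ✓  1907: Fri (+1)  1908: Sun (+2)  1909: Mon (+1)  … (23 more years) …
  1933: Wed (+1)  1934: Thu (+1) ✓  1935: Fri (+1)  1936: Sun (+2)  1937: Mon (+1)
  1938: Tue (+1)  1939: Wed (+1)  1940: Fri (+2)  1941: Sat (+1)  1942: Sun (+1)
  1943: Mon (+1)  1944: Wed (+2)  1945: Thu (+1) ✓  1946: Fri (+1)
Thursday years: 1900, 1906, 1917, 1923, 1928, 1934, 1945 — 7 in total.

7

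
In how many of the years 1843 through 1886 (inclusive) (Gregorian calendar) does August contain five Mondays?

18

August has 31 days; it has five Mondays when Monday falls among the first (month-length − 28) days — i.e. when August 1 is one of Monday/Sunday/Saturday.
August 1 by year: 1843:Tue 1844:Thu 1845:Fri 1846:Sat✓ 1847:Sun✓ 1848:Tue 1849:Wed 1850:Thu 1851:Fri 1852:Sun✓ 1853:Mon✓ 1854:Tue 1855:Wed 1856:Fri 1857:Sat✓ …(14 more)… 1872:Thu 1873:Fri 1874:Sat✓ 1875:Sun✓ 1876:Tue 1877:Wed 1878:Thu 1879:Fri 1880:Sun✓ 1881:Mon✓ 1882:Tue 1883:Wed 1884:Fri 1885:Sat✓ 1886:Sun✓
Years with five Mondays: 1846, 1847, 1852, 1853, 1857, 1858, 1859, 1863, 1864, 1868, 1869, 1870, 1874, 1875, 1880, 1881, 1885, 1886 → 18.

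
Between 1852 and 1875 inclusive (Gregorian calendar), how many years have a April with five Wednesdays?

April has 30 days; it has five Wednesdays when Wednesday falls among the first (month-length − 28) days — i.e. when April 1 is one of Wednesday/Tuesday.
April 1 by year: 1852:Thu 1853:Fri 1854:Sat 1855:Sun 1856:Tue✓ 1857:Wed✓ 1858:Thu 1859:Fri 1860:Sun 1861:Mon 1862:Tue✓ 1863:Wed✓ 1864:Fri 1865:Sat 1866:Sun 1867:Mon 1868:Wed✓ 1869:Thu 1870:Fri 1871:Sat 1872:Mon 1873:Tue✓ 1874:Wed✓ 1875:Thu
Years with five Wednesdays: 1856, 1857, 1862, 1863, 1868, 1873, 1874 → 7.

7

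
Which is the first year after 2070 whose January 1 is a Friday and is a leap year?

2072

Jan 1 advances by 2 weekdays after a leap year and by 1 after a common year.
2070: Jan 1 is Wednesday.
2071: Thursday
2072: Friday (leap)
2072 begins on a Friday and is a leap year.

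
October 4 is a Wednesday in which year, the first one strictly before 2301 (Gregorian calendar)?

From one year to the next, a fixed date's weekday advances by 1, or by 2 when a Feb 29 lies between the two dates.
2301: October 4 is Friday.
2300: Thursday (−1)
2299: Wednesday (−1)
October 4 falls on a Wednesday in 2299.

2299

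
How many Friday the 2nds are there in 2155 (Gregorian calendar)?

1

Check the 2nd of each month of 2155: Jan 2: Thu, Feb 2: Sun, Mar 2: Sun, Apr 2: Wed, May 2: Fri, Jun 2: Mon, Jul 2: Wed, Aug 2: Sat, Sep 2: Tue, Oct 2: Thu, Nov 2: Sun, Dec 2: Tue.
Friday occurs in May — 1 month.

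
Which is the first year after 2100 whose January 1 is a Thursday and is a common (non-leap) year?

2105

Jan 1 advances by 2 weekdays after a leap year and by 1 after a common year.
2100: Jan 1 is Friday.
2101: Saturday
2102: Sunday
2103: Monday
2104: Tuesday (leap)
2105: Thursday
2105 begins on a Thursday and is a common year.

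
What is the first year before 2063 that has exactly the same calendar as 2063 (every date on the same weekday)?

2057

Two years share a calendar iff Jan 1 falls on the same weekday and both are leap or both are common. 2063: Jan 1 is Monday, common year.
2062: Jan 1 Sunday, common
2061: Jan 1 Saturday, common
2060: Jan 1 Thursday, leap
2059: Jan 1 Wednesday, common
2058: Jan 1 Tuesday, common
2057: Jan 1 Monday, common
2057 matches on both conditions.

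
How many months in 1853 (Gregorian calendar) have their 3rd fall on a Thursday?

3

Check the 3rd of each month of 1853: Jan 3: Mon, Feb 3: Thu, Mar 3: Thu, Apr 3: Sun, May 3: Tue, Jun 3: Fri, Jul 3: Sun, Aug 3: Wed, Sep 3: Sat, Oct 3: Mon, Nov 3: Thu, Dec 3: Sat.
Thursday occurs in February, March, November — 3 months.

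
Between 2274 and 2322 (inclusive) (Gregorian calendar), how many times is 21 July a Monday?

6

Track 21 July's weekday year by year (advancing +1, or +2 across a Feb 29):
  2274: Tue  2275: Wed (+1)  2276: Fri (+2)  2277: Sat (+1)  2278: Sun (+1)
  2279: Mon (+1) ✓  2280: Wed (+2)  2281: Thu (+1)  2282: Fri (+1)  2283: Sat (+1)
  2284: Mon (+2) ✓  2285: Tue (+1)  2286: Wed (+1)  2287: Thu (+1)  … (21 more years) …
  2309: Wed (+1)  2310: Thu (+1)  2311: Fri (+1)  2312: Sun (+2)  2313: Mon (+1) ✓
  2314: Tue (+1)  2315: Wed (+1)  2316: Fri (+2)  2317: Sat (+1)  2318: Sun (+1)
  2319: Mon (+1) ✓  2320: Wed (+2)  2321: Thu (+1)  2322: Fri (+1)
Monday years: 2279, 2284, 2290, 2302, 2313, 2319 — 6 in total.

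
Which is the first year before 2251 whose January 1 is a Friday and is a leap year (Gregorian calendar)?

2236

Jan 1 advances by 2 weekdays after a leap year and by 1 after a common year.
2251: Jan 1 is Wednesday.
2250: Tuesday
2249: Monday
2248: Saturday (leap)
2247: Friday
2246: Thursday
2245: Wednesday
2244: Monday (leap)
2243: Sunday
2242: Saturday
2241: Friday
2240: Wednesday (leap)
2239: Tuesday
2238: Monday
2237: Sunday
2236: Friday (leap)
2236 begins on a Friday and is a leap year.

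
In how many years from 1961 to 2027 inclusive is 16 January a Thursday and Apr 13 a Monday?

3

Check each year's weekday for 16 January and Apr 13:
  1961: Mon/Thu  1962: Tue/Fri  1963: Wed/Sat  1964: Thu/Mon ✓  1965: Sat/Tue  1966: Sun/Wed  1967: Mon/Thu  1968: Tue/Sat  1969: Thu/Sun  1970: Fri/Mon  1971: Sat/Tue  1972: Sun/Thu  1973: Tue/Fri  1974: Wed/Sat  …(39 more)…  2014: Thu/Sun  2015: Fri/Mon  2016: Sat/Wed  2017: Mon/Thu  2018: Tue/Fri  2019: Wed/Sat  2020: Thu/Mon ✓  2021: Sat/Tue  2022: Sun/Wed  2023: Mon/Thu  2024: Tue/Sat  2025: Thu/Sun  2026: Fri/Mon  2027: Sat/Tue
Both conditions hold in: 1964, 1992, 2020 — 3.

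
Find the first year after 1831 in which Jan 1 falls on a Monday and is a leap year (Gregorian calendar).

1844

Jan 1 advances by 2 weekdays after a leap year and by 1 after a common year.
1831: Jan 1 is Saturday.
1832: Sunday (leap)
1833: Tuesday
1834: Wednesday
1835: Thursday
1836: Friday (leap)
1837: Sunday
1838: Monday
1839: Tuesday
1840: Wednesday (leap)
1841: Friday
1842: Saturday
1843: Sunday
1844: Monday (leap)
1844 begins on a Monday and is a leap year.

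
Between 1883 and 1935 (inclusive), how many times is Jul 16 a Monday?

9

Track Jul 16's weekday year by year (advancing +1, or +2 across a Feb 29):
  1883: Mon ✓  1884: Wed (+2)  1885: Thu (+1)  1886: Fri (+1)  1887: Sat (+1)
  1888: Mon (+2) ✓  1889: Tue (+1)  1890: Wed (+1)  1891: Thu (+1)  1892: Sat (+2)
  1893: Sun (+1)  1894: Mon (+1) ✓  1895: Tue (+1)  1896: Thu (+2)  … (25 more years) …
  1922: Sun (+1)  1923: Mon (+1) ✓  1924: Wed (+2)  1925: Thu (+1)  1926: Fri (+1)
  1927: Sat (+1)  1928: Mon (+2) ✓  1929: Tue (+1)  1930: Wed (+1)  1931: Thu (+1)
  1932: Sat (+2)  1933: Sun (+1)  1934: Mon (+1) ✓  1935: Tue (+1)
Monday years: 1883, 1888, 1894, 1900, 1906, 1917, 1923, 1928, 1934 — 9 in total.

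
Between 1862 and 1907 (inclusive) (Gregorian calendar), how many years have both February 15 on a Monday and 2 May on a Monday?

Check each year's weekday for February 15 and 2 May:
  1862: Sat/Fri  1863: Sun/Sat  1864: Mon/Mon ✓  1865: Wed/Tue  1866: Thu/Wed  1867: Fri/Thu  1868: Sat/Sat  1869: Mon/Sun  1870: Tue/Mon  1871: Wed/Tue  1872: Thu/Thu  1873: Sat/Fri  1874: Sun/Sat  1875: Mon/Sun  …(18 more)…  1894: Thu/Wed  1895: Fri/Thu  1896: Sat/Sat  1897: Mon/Sun  1898: Tue/Mon  1899: Wed/Tue  1900: Thu/Wed  1901: Fri/Thu  1902: Sat/Fri  1903: Sun/Sat  1904: Mon/Mon ✓  1905: Wed/Tue  1906: Thu/Wed  1907: Fri/Thu
Both conditions hold in: 1864, 1892, 1904 — 3.

3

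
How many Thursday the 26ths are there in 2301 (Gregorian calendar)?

Check the 26th of each month of 2301: Jan 26: Sat, Feb 26: Tue, Mar 26: Tue, Apr 26: Fri, May 26: Sun, Jun 26: Wed, Jul 26: Fri, Aug 26: Mon, Sep 26: Thu, Oct 26: Sat, Nov 26: Tue, Dec 26: Thu.
Thursday occurs in September, December — 2 months.

2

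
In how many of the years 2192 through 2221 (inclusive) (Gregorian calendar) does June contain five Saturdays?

10

June has 30 days; it has five Saturdays when Saturday falls among the first (month-length − 28) days — i.e. when June 1 is one of Saturday/Friday.
June 1 by year: 2192:Fri✓ 2193:Sat✓ 2194:Sun 2195:Mon 2196:Wed 2197:Thu 2198:Fri✓ 2199:Sat✓ 2200:Sun 2201:Mon 2202:Tue 2203:Wed 2204:Fri✓ 2205:Sat✓ 2206:Sun 2207:Mon 2208:Wed 2209:Thu 2210:Fri✓ 2211:Sat✓ 2212:Mon 2213:Tue 2214:Wed 2215:Thu 2216:Sat✓ 2217:Sun 2218:Mon 2219:Tue 2220:Thu 2221:Fri✓
Years with five Saturdays: 2192, 2193, 2198, 2199, 2204, 2205, 2210, 2211, 2216, 2221 → 10.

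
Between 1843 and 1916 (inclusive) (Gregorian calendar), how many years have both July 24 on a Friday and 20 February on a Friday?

Check each year's weekday for July 24 and 20 February:
  1843: Mon/Mon  1844: Wed/Tue  1845: Thu/Thu  1846: Fri/Fri ✓  1847: Sat/Sat  1848: Mon/Sun  1849: Tue/Tue  1850: Wed/Wed  1851: Thu/Thu  1852: Sat/Fri  1853: Sun/Sun  1854: Mon/Mon  1855: Tue/Tue  1856: Thu/Wed  …(46 more)…  1903: Fri/Fri ✓  1904: Sun/Sat  1905: Mon/Mon  1906: Tue/Tue  1907: Wed/Wed  1908: Fri/Thu  1909: Sat/Sat  1910: Sun/Sun  1911: Mon/Mon  1912: Wed/Tue  1913: Thu/Thu  1914: Fri/Fri ✓  1915: Sat/Sat  1916: Mon/Sun
Both conditions hold in: 1846, 1857, 1863, 1874, 1885, 1891, 1903, 1914 — 8.

8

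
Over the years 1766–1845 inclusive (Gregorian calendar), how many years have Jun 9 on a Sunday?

12

Track Jun 9's weekday year by year (advancing +1, or +2 across a Feb 29):
  1766: Mon  1767: Tue (+1)  1768: Thu (+2)  1769: Fri (+1)  1770: Sat (+1)
  1771: Sun (+1) ✓  1772: Tue (+2)  1773: Wed (+1)  1774: Thu (+1)  1775: Fri (+1)
  1776: Sun (+2) ✓  1777: Mon (+1)  1778: Tue (+1)  1779: Wed (+1)  … (52 more years) …
  1832: Sat (+2)  1833: Sun (+1) ✓  1834: Mon (+1)  1835: Tue (+1)  1836: Thu (+2)
  1837: Fri (+1)  1838: Sat (+1)  1839: Sun (+1) ✓  1840: Tue (+2)  1841: Wed (+1)
  1842: Thu (+1)  1843: Fri (+1)  1844: Sun (+2) ✓  1845: Mon (+1)
Sunday years: 1771, 1776, 1782, 1793, 1799, 1805, 1811, 1816, 1822, 1833, 1839, 1844 — 12 in total.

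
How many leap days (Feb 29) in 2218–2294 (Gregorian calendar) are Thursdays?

Leap years in 2218–2294: 19 of them.
Feb 29 weekday advances by 5 (mod 7) from one leap year to the next four years later (or differs when a century non-leap intervenes).
Leap-day weekdays: 2220:Tue 2224:Sun 2228:Fri 2232:Wed 2236:Mon 2240:Sat 2244:Thu✓ 2248:Tue 2252:Sun 2256:Fri 2260:Wed 2264:Mon 2268:Sat 2272:Thu✓ 2276:Tue 2280:Sun 2284:Fri 2288:Wed 2292:Mon
Thursday: 2244, 2272 → 2.

2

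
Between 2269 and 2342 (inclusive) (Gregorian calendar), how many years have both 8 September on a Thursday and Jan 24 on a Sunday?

3

Check each year's weekday for 8 September and Jan 24:
  2269: Wed/Sun  2270: Thu/Mon  2271: Fri/Tue  2272: Sun/Wed  2273: Mon/Fri  2274: Tue/Sat  2275: Wed/Sun  2276: Fri/Mon  2277: Sat/Wed  2278: Sun/Thu  2279: Mon/Fri  2280: Wed/Sat  2281: Thu/Mon  2282: Fri/Tue  …(46 more)…  2329: Sun/Thu  2330: Mon/Fri  2331: Tue/Sat  2332: Thu/Sun ✓  2333: Fri/Tue  2334: Sat/Wed  2335: Sun/Thu  2336: Tue/Fri  2337: Wed/Sun  2338: Thu/Mon  2339: Fri/Tue  2340: Sun/Wed  2341: Mon/Fri  2342: Tue/Sat
Both conditions hold in: 2292, 2304, 2332 — 3.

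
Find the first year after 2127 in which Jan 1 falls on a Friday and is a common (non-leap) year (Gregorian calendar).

2134

Jan 1 advances by 2 weekdays after a leap year and by 1 after a common year.
2127: Jan 1 is Wednesday.
2128: Thursday (leap)
2129: Saturday
2130: Sunday
2131: Monday
2132: Tuesday (leap)
2133: Thursday
2134: Friday
2134 begins on a Friday and is a common year.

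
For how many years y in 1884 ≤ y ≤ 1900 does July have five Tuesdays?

July has 31 days; it has five Tuesdays when Tuesday falls among the first (month-length − 28) days — i.e. when July 1 is one of Tuesday/Monday/Sunday.
July 1 by year: 1884:Tue✓ 1885:Wed 1886:Thu 1887:Fri 1888:Sun✓ 1889:Mon✓ 1890:Tue✓ 1891:Wed 1892:Fri 1893:Sat 1894:Sun✓ 1895:Mon✓ 1896:Wed 1897:Thu 1898:Fri 1899:Sat 1900:Sun✓
Years with five Tuesdays: 1884, 1888, 1889, 1890, 1894, 1895, 1900 → 7.

7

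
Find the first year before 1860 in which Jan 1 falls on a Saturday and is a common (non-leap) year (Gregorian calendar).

1859

Jan 1 advances by 2 weekdays after a leap year and by 1 after a common year.
1860: Jan 1 is Sunday (leap).
1859: Saturday
1859 begins on a Saturday and is a common year.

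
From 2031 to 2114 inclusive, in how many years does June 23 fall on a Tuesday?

12

Track June 23's weekday year by year (advancing +1, or +2 across a Feb 29):
  2031: Mon  2032: Wed (+2)  2033: Thu (+1)  2034: Fri (+1)  2035: Sat (+1)
  2036: Mon (+2)  2037: Tue (+1) ✓  2038: Wed (+1)  2039: Thu (+1)  2040: Sat (+2)
  2041: Sun (+1)  2042: Mon (+1)  2043: Tue (+1) ✓  2044: Thu (+2)  … (56 more years) …
  2101: Thu (+1)  2102: Fri (+1)  2103: Sat (+1)  2104: Mon (+2)  2105: Tue (+1) ✓
  2106: Wed (+1)  2107: Thu (+1)  2108: Sat (+2)  2109: Sun (+1)  2110: Mon (+1)
  2111: Tue (+1) ✓  2112: Thu (+2)  2113: Fri (+1)  2114: Sat (+1)
Tuesday years: 2037, 2043, 2048, 2054, 2065, 2071, 2076, 2082, 2093, 2099, 2105, 2111 — 12 in total.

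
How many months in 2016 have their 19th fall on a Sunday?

1

Check the 19th of each month of 2016: Jan 19: Tue, Feb 19: Fri, Mar 19: Sat, Apr 19: Tue, May 19: Thu, Jun 19: Sun, Jul 19: Tue, Aug 19: Fri, Sep 19: Mon, Oct 19: Wed, Nov 19: Sat, Dec 19: Mon.
Sunday occurs in June — 1 month.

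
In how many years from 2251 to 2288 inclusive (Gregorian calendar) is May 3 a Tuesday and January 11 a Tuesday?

Check each year's weekday for May 3 and January 11:
  2251: Sat/Sat  2252: Mon/Sun  2253: Tue/Tue ✓  2254: Wed/Wed  2255: Thu/Thu  2256: Sat/Fri  2257: Sun/Sun  2258: Mon/Mon  2259: Tue/Tue ✓  2260: Thu/Wed  2261: Fri/Fri  2262: Sat/Sat  2263: Sun/Sun  2264: Tue/Mon  …(10 more)…  2275: Mon/Mon  2276: Wed/Tue  2277: Thu/Thu  2278: Fri/Fri  2279: Sat/Sat  2280: Mon/Sun  2281: Tue/Tue ✓  2282: Wed/Wed  2283: Thu/Thu  2284: Sat/Fri  2285: Sun/Sun  2286: Mon/Mon  2287: Tue/Tue ✓  2288: Thu/Wed
Both conditions hold in: 2253, 2259, 2270, 2281, 2287 — 5.

5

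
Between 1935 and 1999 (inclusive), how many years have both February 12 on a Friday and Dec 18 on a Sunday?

2

Check each year's weekday for February 12 and Dec 18:
  1935: Tue/Wed  1936: Wed/Fri  1937: Fri/Sat  1938: Sat/Sun  1939: Sun/Mon  1940: Mon/Wed  1941: Wed/Thu  1942: Thu/Fri  1943: Fri/Sat  1944: Sat/Mon  1945: Mon/Tue  1946: Tue/Wed  1947: Wed/Thu  1948: Thu/Sat  …(37 more)…  1986: Wed/Thu  1987: Thu/Fri  1988: Fri/Sun ✓  1989: Sun/Mon  1990: Mon/Tue  1991: Tue/Wed  1992: Wed/Fri  1993: Fri/Sat  1994: Sat/Sun  1995: Sun/Mon  1996: Mon/Wed  1997: Wed/Thu  1998: Thu/Fri  1999: Fri/Sat
Both conditions hold in: 1960, 1988 — 2.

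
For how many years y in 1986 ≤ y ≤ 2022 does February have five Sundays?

1

February has 28 days (29 in leap years); it has five Sundays when Sunday falls among the first (month-length − 28) days — i.e. when February 1 is Sunday in a leap year (never in a common year).
February 1 by year: 1986:Sat 1987:Sun 1988:Mon 1989:Wed 1990:Thu 1991:Fri 1992:Sat 1993:Mon 1994:Tue 1995:Wed 1996:Thu 1997:Sat 1998:Sun 1999:Mon 2000:Tue …(7 more)… 2008:Fri 2009:Sun 2010:Mon 2011:Tue 2012:Wed 2013:Fri 2014:Sat 2015:Sun 2016:Mon 2017:Wed 2018:Thu 2019:Fri 2020:Sat 2021:Mon 2022:Tue
Years with five Sundays: 2004 → 1.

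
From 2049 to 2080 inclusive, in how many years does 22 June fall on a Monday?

Track 22 June's weekday year by year (advancing +1, or +2 across a Feb 29):
  2049: Tue  2050: Wed (+1)  2051: Thu (+1)  2052: Sat (+2)  2053: Sun (+1)
  2054: Mon (+1) ✓  2055: Tue (+1)  2056: Thu (+2)  2057: Fri (+1)  2058: Sat (+1)
  2059: Sun (+1)  2060: Tue (+2)  2061: Wed (+1)  2062: Thu (+1)  … (4 more years) …
  2067: Wed (+1)  2068: Fri (+2)  2069: Sat (+1)  2070: Sun (+1)  2071: Mon (+1) ✓
  2072: Wed (+2)  2073: Thu (+1)  2074: Fri (+1)  2075: Sat (+1)  2076: Mon (+2) ✓
  2077: Tue (+1)  2078: Wed (+1)  2079: Thu (+1)  2080: Sat (+2)
Monday years: 2054, 2065, 2071, 2076 — 4 in total.

4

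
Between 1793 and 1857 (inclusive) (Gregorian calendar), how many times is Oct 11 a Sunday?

10

Track Oct 11's weekday year by year (advancing +1, or +2 across a Feb 29):
  1793: Fri  1794: Sat (+1)  1795: Sun (+1) ✓  1796: Tue (+2)  1797: Wed (+1)
  1798: Thu (+1)  1799: Fri (+1)  1800: Sat (+1)  1801: Sun (+1) ✓  1802: Mon (+1)
  1803: Tue (+1)  1804: Thu (+2)  1805: Fri (+1)  1806: Sat (+1)  … (37 more years) …
  1844: Fri (+2)  1845: Sat (+1)  1846: Sun (+1) ✓  1847: Mon (+1)  1848: Wed (+2)
  1849: Thu (+1)  1850: Fri (+1)  1851: Sat (+1)  1852: Mon (+2)  1853: Tue (+1)
  1854: Wed (+1)  1855: Thu (+1)  1856: Sat (+2)  1857: Sun (+1) ✓
Sunday years: 1795, 1801, 1807, 1812, 1818, 1829, 1835, 1840, 1846, 1857 — 10 in total.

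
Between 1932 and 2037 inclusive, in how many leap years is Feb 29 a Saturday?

Leap years in 1932–2037: 27 of them.
Feb 29 weekday advances by 5 (mod 7) from one leap year to the next four years later (or differs when a century non-leap intervenes).
Leap-day weekdays: 1932:Mon 1936:Sat✓ 1940:Thu 1944:Tue 1948:Sun 1952:Fri 1956:Wed 1960:Mon 1964:Sat✓ 1968:Thu 1972:Tue 1976:Sun 1980:Fri 1984:Wed 1988:Mon 1992:Sat✓ 1996:Thu 2000:Tue 2004:Sun 2008:Fri 2012:Wed 2016:Mon 2020:Sat✓ 2024:Thu 2028:Tue 2032:Sun 2036:Fri
Saturday: 1936, 1964, 1992, 2020 → 4.

4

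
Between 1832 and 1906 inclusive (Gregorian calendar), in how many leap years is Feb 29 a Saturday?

Leap years in 1832–1906: 18 of them.
Feb 29 weekday advances by 5 (mod 7) from one leap year to the next four years later (or differs when a century non-leap intervenes).
Leap-day weekdays: 1832:Wed 1836:Mon 1840:Sat✓ 1844:Thu 1848:Tue 1852:Sun 1856:Fri 1860:Wed 1864:Mon 1868:Sat✓ 1872:Thu 1876:Tue 1880:Sun 1884:Fri 1888:Wed 1892:Mon 1896:Sat✓ 1904:Mon
Saturday: 1840, 1868, 1896 → 3.

3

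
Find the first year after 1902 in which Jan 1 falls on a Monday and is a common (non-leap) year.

Jan 1 advances by 2 weekdays after a leap year and by 1 after a common year.
1902: Jan 1 is Wednesday.
1903: Thursday
1904: Friday (leap)
1905: Sunday
1906: Monday
1906 begins on a Monday and is a common year.

1906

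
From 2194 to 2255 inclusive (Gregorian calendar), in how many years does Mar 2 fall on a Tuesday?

Track Mar 2's weekday year by year (advancing +1, or +2 across a Feb 29):
  2194: Sun  2195: Mon (+1)  2196: Wed (+2)  2197: Thu (+1)  2198: Fri (+1)
  2199: Sat (+1)  2200: Sun (+1)  2201: Mon (+1)  2202: Tue (+1) ✓  2203: Wed (+1)
  2204: Fri (+2)  2205: Sat (+1)  2206: Sun (+1)  2207: Mon (+1)  … (34 more years) …
  2242: Wed (+1)  2243: Thu (+1)  2244: Sat (+2)  2245: Sun (+1)  2246: Mon (+1)
  2247: Tue (+1) ✓  2248: Thu (+2)  2249: Fri (+1)  2250: Sat (+1)  2251: Sun (+1)
  2252: Tue (+2) ✓  2253: Wed (+1)  2254: Thu (+1)  2255: Fri (+1)
Tuesday years: 2202, 2213, 2219, 2224, 2230, 2241, 2247, 2252 — 8 in total.

8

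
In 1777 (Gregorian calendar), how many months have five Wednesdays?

5

A month of length L has five Wednesdays iff its first Wednesday is on day ≤ L−28 (so day 1–3 in a 31-day month, 1–2 in a 30-day month, day 1 in a leap February).
Checking each month of 1777: Jan starts Wed (31d) ✓; Feb starts Sat (28d); Mar starts Sat (31d); Apr starts Tue (30d) ✓; May starts Thu (31d); Jun starts Sun (30d); Jul starts Tue (31d) ✓; Aug starts Fri (31d); Sep starts Mon (30d); Oct starts Wed (31d) ✓; Nov starts Sat (30d); Dec starts Mon (31d) ✓.
Five-Wednesday months: January, April, July, October, December → 5.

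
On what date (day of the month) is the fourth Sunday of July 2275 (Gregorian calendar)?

July 1, 2275 is a Thursday, so the first Sunday is the 4th.
The fourth Sunday is 4 + 21 = 25.

25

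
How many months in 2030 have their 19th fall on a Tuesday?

Check the 19th of each month of 2030: Jan 19: Sat, Feb 19: Tue, Mar 19: Tue, Apr 19: Fri, May 19: Sun, Jun 19: Wed, Jul 19: Fri, Aug 19: Mon, Sep 19: Thu, Oct 19: Sat, Nov 19: Tue, Dec 19: Thu.
Tuesday occurs in February, March, November — 3 months.

3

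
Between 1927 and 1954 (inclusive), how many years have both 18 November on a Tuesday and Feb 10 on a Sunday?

Check each year's weekday for 18 November and Feb 10:
  1927: Fri/Thu  1928: Sun/Fri  1929: Mon/Sun  1930: Tue/Mon  1931: Wed/Tue  1932: Fri/Wed  1933: Sat/Fri  1934: Sun/Sat  1935: Mon/Sun  1936: Wed/Mon  1937: Thu/Wed  1938: Fri/Thu  1939: Sat/Fri  1940: Mon/Sat  1941: Tue/Mon  1942: Wed/Tue  1943: Thu/Wed  1944: Sat/Thu  1945: Sun/Sat  1946: Mon/Sun  1947: Tue/Mon  1948: Thu/Tue  1949: Fri/Thu  1950: Sat/Fri  1951: Sun/Sat  1952: Tue/Sun ✓  1953: Wed/Tue  1954: Thu/Wed
Both conditions hold in: 1952 — 1.

1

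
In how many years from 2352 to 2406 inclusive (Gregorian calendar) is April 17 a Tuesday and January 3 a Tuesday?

Check each year's weekday for April 17 and January 3:
  2352: Thu/Thu  2353: Fri/Sat  2354: Sat/Sun  2355: Sun/Mon  2356: Tue/Tue ✓  2357: Wed/Thu  2358: Thu/Fri  2359: Fri/Sat  2360: Sun/Sun  2361: Mon/Tue  2362: Tue/Wed  2363: Wed/Thu  2364: Fri/Fri  2365: Sat/Sun  …(27 more)…  2393: Sat/Sun  2394: Sun/Mon  2395: Mon/Tue  2396: Wed/Wed  2397: Thu/Fri  2398: Fri/Sat  2399: Sat/Sun  2400: Mon/Mon  2401: Tue/Wed  2402: Wed/Thu  2403: Thu/Fri  2404: Sat/Sat  2405: Sun/Mon  2406: Mon/Tue
Both conditions hold in: 2356, 2384 — 2.

2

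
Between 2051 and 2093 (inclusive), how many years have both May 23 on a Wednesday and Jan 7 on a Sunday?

Check each year's weekday for May 23 and Jan 7:
  2051: Tue/Sat  2052: Thu/Sun  2053: Fri/Tue  2054: Sat/Wed  2055: Sun/Thu  2056: Tue/Fri  2057: Wed/Sun ✓  2058: Thu/Mon  2059: Fri/Tue  2060: Sun/Wed  2061: Mon/Fri  2062: Tue/Sat  2063: Wed/Sun ✓  2064: Fri/Mon  …(15 more)…  2080: Thu/Sun  2081: Fri/Tue  2082: Sat/Wed  2083: Sun/Thu  2084: Tue/Fri  2085: Wed/Sun ✓  2086: Thu/Mon  2087: Fri/Tue  2088: Sun/Wed  2089: Mon/Fri  2090: Tue/Sat  2091: Wed/Sun ✓  2092: Fri/Mon  2093: Sat/Wed
Both conditions hold in: 2057, 2063, 2074, 2085, 2091 — 5.

5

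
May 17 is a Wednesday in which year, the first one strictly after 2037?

2045

From one year to the next, a fixed date's weekday advances by 1, or by 2 when a Feb 29 lies between the two dates.
2037: May 17 is Sunday.
2038: Monday (+1)
2039: Tuesday (+1)
2040: Thursday (+2)
2041: Friday (+1)
2042: Saturday (+1)
2043: Sunday (+1)
2044: Tuesday (+2)
2045: Wednesday (+1)
May 17 falls on a Wednesday in 2045.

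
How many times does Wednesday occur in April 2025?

5

April 2025 has 30 days and begins on Tuesday.
The first Wednesday is April 2.
Wednesdays fall on 2, 9, 16, 23, 30 — that's 5.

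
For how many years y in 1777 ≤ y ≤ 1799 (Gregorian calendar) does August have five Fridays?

August has 31 days; it has five Fridays when Friday falls among the first (month-length − 28) days — i.e. when August 1 is one of Friday/Thursday/Wednesday.
August 1 by year: 1777:Fri✓ 1778:Sat 1779:Sun 1780:Tue 1781:Wed✓ 1782:Thu✓ 1783:Fri✓ 1784:Sun 1785:Mon 1786:Tue 1787:Wed✓ 1788:Fri✓ 1789:Sat 1790:Sun 1791:Mon 1792:Wed✓ 1793:Thu✓ 1794:Fri✓ 1795:Sat 1796:Mon 1797:Tue 1798:Wed✓ 1799:Thu✓
Years with five Fridays: 1777, 1781, 1782, 1783, 1787, 1788, 1792, 1793, 1794, 1798, 1799 → 11.

11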